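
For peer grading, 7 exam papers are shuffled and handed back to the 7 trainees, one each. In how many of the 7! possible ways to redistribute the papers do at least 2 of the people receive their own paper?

# with exactly i fixed is C(7,i)·!(7-i); sum over i=2..7:
  i=2: C(7,2)·!5 = 21·44 = 924
  i=3: C(7,3)·!4 = 35·9 = 315
  i=4: C(7,4)·!3 = 35·2 = 70
  i=5: C(7,5)·!2 = 21·1 = 21
  i=6: C(7,6)·!1 = 7·0 = 0
  i=7: C(7,7)·!0 = 1·1 = 1
Total = 1331.

1331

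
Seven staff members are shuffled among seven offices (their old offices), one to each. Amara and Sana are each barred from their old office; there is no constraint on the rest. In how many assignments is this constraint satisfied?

3720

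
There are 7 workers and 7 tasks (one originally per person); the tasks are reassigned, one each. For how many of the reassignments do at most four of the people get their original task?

5018

Sum C(7,i)·!(7-i) for i = 0..4:
  i=0: C(7,0)·!7 = 1·1854 = 1854
  i=1: C(7,1)·!6 = 7·265 = 1855
  i=2: C(7,2)·!5 = 21·44 = 924
  i=3: C(7,3)·!4 = 35·9 = 315
  i=4: C(7,4)·!3 = 35·2 = 70
Total = 5018.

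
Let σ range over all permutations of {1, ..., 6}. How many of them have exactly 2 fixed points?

Pick the 2 fixed positions: C(6,2) = 15 ways.
The remaining 4 must be deranged: !4 = 9.
Total: 15 × 9 = 135.

135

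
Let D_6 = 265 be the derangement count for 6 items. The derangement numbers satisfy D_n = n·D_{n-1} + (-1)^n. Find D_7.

D_7 = 7·265 - 1 = 1854.

1854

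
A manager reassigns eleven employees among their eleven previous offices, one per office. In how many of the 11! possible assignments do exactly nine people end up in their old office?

55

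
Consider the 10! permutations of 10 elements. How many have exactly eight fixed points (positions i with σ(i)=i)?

Pick the 8 fixed positions: C(10,8) = 45 ways.
The other 2 form a derangement: !2 = 1.
Total: 45 × 1 = 45.

45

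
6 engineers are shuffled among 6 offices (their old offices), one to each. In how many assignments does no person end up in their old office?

Recurrence: !6 = 6·!5 + (-1)^6.
!6 = 6·44 + 1 = 265

265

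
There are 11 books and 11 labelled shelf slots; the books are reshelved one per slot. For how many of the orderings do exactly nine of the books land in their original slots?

55

Pick the 9 fixed positions: C(11,9) = 55 ways.
The remaining 2 must be deranged: !2 = 1.
Total: 55 × 1 = 55.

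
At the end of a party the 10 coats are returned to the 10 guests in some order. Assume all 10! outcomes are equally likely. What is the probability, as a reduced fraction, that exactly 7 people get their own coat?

Favorable outcomes: C(10,7)·!3 = 120·2 = 240.
Total outcomes: 10! = 3628800.
Probability = 240/3628800 = 1/15120.

1/15120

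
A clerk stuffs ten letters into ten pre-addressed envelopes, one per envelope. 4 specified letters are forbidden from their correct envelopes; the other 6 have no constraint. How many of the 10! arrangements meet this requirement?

2399760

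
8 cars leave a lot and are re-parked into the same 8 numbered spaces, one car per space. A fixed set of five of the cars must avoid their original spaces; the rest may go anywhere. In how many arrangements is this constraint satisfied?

21234

Inclusion-exclusion on the 5 forbidden self-matches:
Σ_{j=0}^{5} (-1)^j C(5,j)(8-j)!
= C(5,0)·8! - C(5,1)·7! + C(5,2)·6! - C(5,3)·5! + C(5,4)·4! - C(5,5)·3!
= 40320 - 25200 + 7200 - 1200 + 120 - 6
= 21234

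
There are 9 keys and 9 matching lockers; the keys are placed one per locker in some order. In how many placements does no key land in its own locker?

133496

By inclusion-exclusion, !9 = Σ (-1)^k · 9!/k! for k=0..9
= 9! - 9!/1! + 9!/2! - 9!/3! + 9!/4! - 9!/5! + 9!/6! - 9!/7! + 9!/8! - 9!/9!
= 362880 - 362880 + 181440 - 60480 + 15120 - 3024 + 504 - 72 + 9 - 1
= 133496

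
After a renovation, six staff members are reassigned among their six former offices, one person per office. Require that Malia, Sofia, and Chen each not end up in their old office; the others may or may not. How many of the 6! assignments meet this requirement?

426

Inclusion-exclusion on the 3 forbidden self-matches:
Σ_{j=0}^{3} (-1)^j C(3,j)(6-j)!
= C(3,0)·6! - C(3,1)·5! + C(3,2)·4! - C(3,3)·3!
= 720 - 360 + 72 - 6
= 426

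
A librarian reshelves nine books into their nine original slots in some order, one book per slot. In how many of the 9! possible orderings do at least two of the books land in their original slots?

95887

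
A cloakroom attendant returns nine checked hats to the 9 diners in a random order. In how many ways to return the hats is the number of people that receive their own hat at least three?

29143

Sum C(9,i)·!(9-i) for i = 3..9:
  i=3: C(9,3)·!6 = 84·265 = 22260
  i=4: C(9,4)·!5 = 126·44 = 5544
  i=5: C(9,5)·!4 = 126·9 = 1134
  i=6: C(9,6)·!3 = 84·2 = 168
  i=7: C(9,7)·!2 = 36·1 = 36
  i=8: C(9,8)·!1 = 9·0 = 0
  i=9: C(9,9)·!0 = 1·1 = 1
Total = 29143.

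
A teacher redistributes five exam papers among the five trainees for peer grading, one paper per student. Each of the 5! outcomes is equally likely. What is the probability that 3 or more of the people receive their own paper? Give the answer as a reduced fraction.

11/120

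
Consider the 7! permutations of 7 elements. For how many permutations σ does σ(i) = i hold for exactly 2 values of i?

924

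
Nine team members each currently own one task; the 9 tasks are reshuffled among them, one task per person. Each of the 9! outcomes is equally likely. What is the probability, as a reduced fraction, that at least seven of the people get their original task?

Favorable outcomes: Σ_{i≥7} C(9,i)·!(9-i) = 36·1 + 9·0 + 1·1 = 37.
Total outcomes: 9! = 362880.
Probability = 37/362880 = 37/362880.

37/362880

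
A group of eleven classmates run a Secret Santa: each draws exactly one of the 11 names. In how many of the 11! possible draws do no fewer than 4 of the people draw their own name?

757934

Sum C(11,i)·!(11-i) for i = 4..11:
  i=4: C(11,4)·!7 = 330·1854 = 611820
  i=5: C(11,5)·!6 = 462·265 = 122430
  i=6: C(11,6)·!5 = 462·44 = 20328
  i=7: C(11,7)·!4 = 330·9 = 2970
  i=8: C(11,8)·!3 = 165·2 = 330
  i=9: C(11,9)·!2 = 55·1 = 55
  i=10: C(11,10)·!1 = 11·0 = 0
  i=11: C(11,11)·!0 = 1·1 = 1
Total = 757934.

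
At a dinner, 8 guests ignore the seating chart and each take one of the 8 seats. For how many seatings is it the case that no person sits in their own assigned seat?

14833

The subfactorial !8 = [8!/e] (nearest integer).
8! = 40320, and 40320/e ≈ 14832.90, so !8 = 14833.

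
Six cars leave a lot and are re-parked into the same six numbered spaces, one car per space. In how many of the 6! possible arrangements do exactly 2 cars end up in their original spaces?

Choose which 2 of the 6 are fixed: C(6,2) = 15.
The remaining 4 must be deranged: !4 = 9.
Total: 15 × 9 = 135.

135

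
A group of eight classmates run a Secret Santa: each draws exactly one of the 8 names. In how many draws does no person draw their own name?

Use !n = n·!(n-1) + (-1)^n.
!8 = 8·1854 + 1 = 14833

14833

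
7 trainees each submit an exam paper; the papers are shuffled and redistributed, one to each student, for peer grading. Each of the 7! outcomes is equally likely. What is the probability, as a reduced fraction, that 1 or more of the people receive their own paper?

177/280

Favorable outcomes: Σ_{i≥1} C(7,i)·!(7-i) = 7·265 + 21·44 + 35·9 + 35·2 + 21·1 + 7·0 + 1·1 = 3186.
Total outcomes: 7! = 5040.
Probability = 3186/5040 = 177/280.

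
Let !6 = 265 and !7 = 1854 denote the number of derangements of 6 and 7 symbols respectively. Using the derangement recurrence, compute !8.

14833

!8 = (8-1)·(!7 + !6) = 7·(1854 + 265) = 7·2119 = 14833.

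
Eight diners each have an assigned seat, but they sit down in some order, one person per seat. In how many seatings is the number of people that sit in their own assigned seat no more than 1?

# with exactly i fixed is C(8,i)·!(8-i); sum over i=0..1:
  i=0: C(8,0)·!8 = 1·14833 = 14833
  i=1: C(8,1)·!7 = 8·1854 = 14832
Total = 29665.

29665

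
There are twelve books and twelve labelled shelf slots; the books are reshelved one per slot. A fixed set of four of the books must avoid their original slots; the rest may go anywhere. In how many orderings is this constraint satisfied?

339696000

Inclusion-exclusion on the 4 forbidden self-matches:
Σ_{j=0}^{4} (-1)^j C(4,j)(12-j)!
= C(4,0)·12! - C(4,1)·11! + C(4,2)·10! - C(4,3)·9! + C(4,4)·8!
= 479001600 - 159667200 + 21772800 - 1451520 + 40320
= 339696000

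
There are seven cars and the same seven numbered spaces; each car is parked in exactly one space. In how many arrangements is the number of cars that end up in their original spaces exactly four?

Choose which 4 of the 7 are fixed: C(7,4) = 35.
The other 3 form a derangement: !3 = 2.
Total: 35 × 2 = 70.

70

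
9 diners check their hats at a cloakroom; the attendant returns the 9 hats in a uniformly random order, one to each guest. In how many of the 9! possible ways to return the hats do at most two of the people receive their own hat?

# with exactly i fixed is C(9,i)·!(9-i); sum over i=0..2:
  i=0: C(9,0)·!9 = 1·133496 = 133496
  i=1: C(9,1)·!8 = 9·14833 = 133497
  i=2: C(9,2)·!7 = 36·1854 = 66744
Total = 333737.

333737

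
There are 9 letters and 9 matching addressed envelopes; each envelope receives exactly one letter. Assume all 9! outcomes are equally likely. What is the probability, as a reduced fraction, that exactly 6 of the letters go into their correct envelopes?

Favorable outcomes: C(9,6)·!3 = 84·2 = 168.
Total outcomes: 9! = 362880.
Probability = 168/362880 = 1/2160.

1/2160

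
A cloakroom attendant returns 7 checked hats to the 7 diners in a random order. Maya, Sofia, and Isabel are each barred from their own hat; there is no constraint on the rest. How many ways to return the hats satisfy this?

3216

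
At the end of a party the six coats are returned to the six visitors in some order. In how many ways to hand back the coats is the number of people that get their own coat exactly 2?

Pick the 2 fixed positions: C(6,2) = 15 ways.
The remaining 4 must be deranged: !4 = 9.
Total: 15 × 9 = 135.

135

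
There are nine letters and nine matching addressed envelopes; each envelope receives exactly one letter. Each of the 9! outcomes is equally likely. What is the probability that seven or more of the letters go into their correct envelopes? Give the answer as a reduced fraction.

37/362880

Favorable outcomes: Σ_{i≥7} C(9,i)·!(9-i) = 36·1 + 9·0 + 1·1 = 37.
Total outcomes: 9! = 362880.
Probability = 37/362880 = 37/362880.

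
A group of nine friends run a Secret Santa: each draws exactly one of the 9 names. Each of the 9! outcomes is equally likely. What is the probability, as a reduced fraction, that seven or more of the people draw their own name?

37/362880

Favorable outcomes: Σ_{i≥7} C(9,i)·!(9-i) = 36·1 + 9·0 + 1·1 = 37.
Total outcomes: 9! = 362880.
Probability = 37/362880 = 37/362880.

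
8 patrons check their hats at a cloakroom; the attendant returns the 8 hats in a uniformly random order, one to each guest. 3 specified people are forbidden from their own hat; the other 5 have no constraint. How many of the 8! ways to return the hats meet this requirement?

27240

Inclusion-exclusion on the 3 forbidden self-matches:
Σ_{j=0}^{3} (-1)^j C(3,j)(8-j)!
= C(3,0)·8! - C(3,1)·7! + C(3,2)·6! - C(3,3)·5!
= 40320 - 15120 + 2160 - 120
= 27240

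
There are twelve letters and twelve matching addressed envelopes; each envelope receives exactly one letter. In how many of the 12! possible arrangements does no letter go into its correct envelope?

176214841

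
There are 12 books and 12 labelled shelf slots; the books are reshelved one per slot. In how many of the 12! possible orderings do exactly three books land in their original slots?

29369120

Choose which 3 of the 12 are fixed: C(12,3) = 220.
The other 9 form a derangement: !9 = 133496.
Total: 220 × 133496 = 29369120.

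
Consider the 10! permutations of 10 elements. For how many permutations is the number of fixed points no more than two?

3337406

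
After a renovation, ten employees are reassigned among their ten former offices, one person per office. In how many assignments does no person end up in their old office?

1334961

The number of derangements of 10 is !10 = Σ_{k=0}^{10} (-1)^k·10!/k!
= 10! - 10!/1! + 10!/2! - 10!/3! + 10!/4! - 10!/5! + 10!/6! - 10!/7! + 10!/8! - 10!/9! + 10!/10!
= 3628800 - 3628800 + 1814400 - 604800 + 151200 - 30240 + 5040 - 720 + 90 - 10 + 1
= 1334961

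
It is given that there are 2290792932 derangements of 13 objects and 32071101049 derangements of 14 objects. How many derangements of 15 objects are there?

!15 = (15-1)·(!14 + !13) = 14·(32071101049 + 2290792932) = 14·34361893981 = 481066515734.

481066515734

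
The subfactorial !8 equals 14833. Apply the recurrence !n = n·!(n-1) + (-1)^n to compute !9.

!9 = 9·14833 - 1 = 133496.

133496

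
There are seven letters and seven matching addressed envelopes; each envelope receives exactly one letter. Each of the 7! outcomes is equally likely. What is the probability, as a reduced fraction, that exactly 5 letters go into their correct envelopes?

1/240

Favorable outcomes: C(7,5)·!2 = 21·1 = 21.
Total outcomes: 7! = 5040.
Probability = 21/5040 = 1/240.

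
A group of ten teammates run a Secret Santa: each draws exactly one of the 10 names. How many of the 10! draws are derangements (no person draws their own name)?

!10 is the nearest integer to 10!/e.
10! = 3628800, and 3628800/e ≈ 1334960.92, so !10 = 1334961.

1334961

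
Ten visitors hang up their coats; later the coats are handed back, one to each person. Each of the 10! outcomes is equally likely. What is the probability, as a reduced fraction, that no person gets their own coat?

Favorable outcomes: !10 = 1334961.
Total outcomes: 10! = 3628800.
Probability = 1334961/3628800 = 16481/44800.

16481/44800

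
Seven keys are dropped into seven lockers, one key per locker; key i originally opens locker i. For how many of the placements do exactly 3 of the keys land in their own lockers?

Choose which 3 of the 7 are fixed: C(7,3) = 35.
The other 4 form a derangement: !4 = 9.
Total: 35 × 9 = 315.

315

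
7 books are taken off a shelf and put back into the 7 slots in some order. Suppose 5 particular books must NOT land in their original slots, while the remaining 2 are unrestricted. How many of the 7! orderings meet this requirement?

Inclusion-exclusion on the 5 forbidden self-matches:
Σ_{j=0}^{5} (-1)^j C(5,j)(7-j)!
= C(5,0)·7! - C(5,1)·6! + C(5,2)·5! - C(5,3)·4! + C(5,4)·3! - C(5,5)·2!
= 5040 - 3600 + 1200 - 240 + 30 - 2
= 2428

2428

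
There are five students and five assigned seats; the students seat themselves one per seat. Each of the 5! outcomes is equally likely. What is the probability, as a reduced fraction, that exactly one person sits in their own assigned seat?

Favorable outcomes: C(5,1)·!4 = 5·9 = 45.
Total outcomes: 5! = 120.
Probability = 45/120 = 3/8.

3/8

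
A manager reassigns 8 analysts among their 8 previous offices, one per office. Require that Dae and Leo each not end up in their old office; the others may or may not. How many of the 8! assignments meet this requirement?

30960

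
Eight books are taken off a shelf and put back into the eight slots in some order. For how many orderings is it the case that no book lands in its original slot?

14833

Use !n = (n-1)(!(n-1) + !(n-2)).
!8 = 7·(1854 + 265) = 7·2119 = 14833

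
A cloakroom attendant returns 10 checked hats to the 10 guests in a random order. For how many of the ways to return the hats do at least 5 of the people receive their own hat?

# with exactly i fixed is C(10,i)·!(10-i); sum over i=5..10:
  i=5: C(10,5)·!5 = 252·44 = 11088
  i=6: C(10,6)·!4 = 210·9 = 1890
  i=7: C(10,7)·!3 = 120·2 = 240
  i=8: C(10,8)·!2 = 45·1 = 45
  i=9: C(10,9)·!1 = 10·0 = 0
  i=10: C(10,10)·!0 = 1·1 = 1
Total = 13264.

13264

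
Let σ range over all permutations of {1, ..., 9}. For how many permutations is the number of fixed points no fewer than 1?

Sum C(9,i)·!(9-i) for i = 1..9:
  i=1: C(9,1)·!8 = 9·14833 = 133497
  i=2: C(9,2)·!7 = 36·1854 = 66744
  i=3: C(9,3)·!6 = 84·265 = 22260
  i=4: C(9,4)·!5 = 126·44 = 5544
  i=5: C(9,5)·!4 = 126·9 = 1134
  i=6: C(9,6)·!3 = 84·2 = 168
  i=7: C(9,7)·!2 = 36·1 = 36
  i=8: C(9,8)·!1 = 9·0 = 0
  i=9: C(9,9)·!0 = 1·1 = 1
Total = 229384.

229384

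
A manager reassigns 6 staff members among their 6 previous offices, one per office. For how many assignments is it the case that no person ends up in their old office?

265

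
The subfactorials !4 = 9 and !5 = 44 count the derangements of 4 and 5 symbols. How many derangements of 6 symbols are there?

265

!6 = (6-1)·(!5 + !4) = 5·(44 + 9) = 5·53 = 265.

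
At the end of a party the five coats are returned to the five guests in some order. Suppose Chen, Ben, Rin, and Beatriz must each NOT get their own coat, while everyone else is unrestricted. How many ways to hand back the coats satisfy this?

53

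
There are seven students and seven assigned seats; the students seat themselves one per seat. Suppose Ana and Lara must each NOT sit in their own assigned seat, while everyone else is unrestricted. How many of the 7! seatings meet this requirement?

3720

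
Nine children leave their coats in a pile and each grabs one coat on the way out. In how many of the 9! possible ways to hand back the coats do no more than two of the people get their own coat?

333737

# with exactly i fixed is C(9,i)·!(9-i); sum over i=0..2:
  i=0: C(9,0)·!9 = 1·133496 = 133496
  i=1: C(9,1)·!8 = 9·14833 = 133497
  i=2: C(9,2)·!7 = 36·1854 = 66744
Total = 333737.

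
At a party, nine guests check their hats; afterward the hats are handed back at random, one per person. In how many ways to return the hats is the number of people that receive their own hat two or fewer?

Sum C(9,i)·!(9-i) for i = 0..2:
  i=0: C(9,0)·!9 = 1·133496 = 133496
  i=1: C(9,1)·!8 = 9·14833 = 133497
  i=2: C(9,2)·!7 = 36·1854 = 66744
Total = 333737.

333737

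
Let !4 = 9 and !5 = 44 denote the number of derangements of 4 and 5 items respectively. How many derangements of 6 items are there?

265

!6 = (6-1)·(!5 + !4) = 5·(44 + 9) = 5·53 = 265.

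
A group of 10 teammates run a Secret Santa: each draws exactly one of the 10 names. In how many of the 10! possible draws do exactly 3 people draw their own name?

222480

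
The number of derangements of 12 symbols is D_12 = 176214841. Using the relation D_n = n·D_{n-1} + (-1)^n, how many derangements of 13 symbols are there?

2290792932

D_13 = 13·176214841 - 1 = 2290792932.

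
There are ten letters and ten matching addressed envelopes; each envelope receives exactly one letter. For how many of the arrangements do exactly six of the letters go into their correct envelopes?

1890

Pick the 6 fixed positions: C(10,6) = 210 ways.
The other 4 form a derangement: !4 = 9.
Total: 210 × 9 = 1890.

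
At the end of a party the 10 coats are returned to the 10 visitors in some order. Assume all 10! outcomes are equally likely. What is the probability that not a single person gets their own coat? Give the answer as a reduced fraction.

Favorable outcomes: !10 = 1334961.
Total outcomes: 10! = 3628800.
Probability = 1334961/3628800 = 16481/44800.

16481/44800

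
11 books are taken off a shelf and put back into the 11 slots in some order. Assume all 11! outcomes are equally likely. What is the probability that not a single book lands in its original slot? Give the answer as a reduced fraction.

1468457/3991680

Favorable outcomes: !11 = 14684570.
Total outcomes: 11! = 39916800.
Probability = 14684570/39916800 = 1468457/3991680.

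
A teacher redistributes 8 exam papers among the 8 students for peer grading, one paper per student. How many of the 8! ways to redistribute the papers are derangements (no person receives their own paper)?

The subfactorial !8 = [8!/e] (nearest integer).
8! = 40320, and 40320/e ≈ 14832.90, so !8 = 14833.

14833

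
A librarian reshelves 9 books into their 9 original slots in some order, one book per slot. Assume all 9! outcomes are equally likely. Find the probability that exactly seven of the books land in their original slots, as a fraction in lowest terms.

1/10080

Favorable outcomes: C(9,7)·!2 = 36·1 = 36.
Total outcomes: 9! = 362880.
Probability = 36/362880 = 1/10080.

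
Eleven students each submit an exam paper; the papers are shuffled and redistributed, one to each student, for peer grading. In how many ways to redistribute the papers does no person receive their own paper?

!11 is the nearest integer to 11!/e.
11! = 39916800, and 39916800/e ≈ 14684570.08, so !11 = 14684570.

14684570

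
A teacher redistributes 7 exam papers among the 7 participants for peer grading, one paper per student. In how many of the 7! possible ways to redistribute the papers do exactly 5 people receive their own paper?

21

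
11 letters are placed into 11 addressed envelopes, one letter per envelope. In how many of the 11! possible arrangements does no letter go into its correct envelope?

14684570

The subfactorial !11 = [11!/e] (nearest integer).
11! = 39916800, and 39916800/e ≈ 14684570.08, so !11 = 14684570.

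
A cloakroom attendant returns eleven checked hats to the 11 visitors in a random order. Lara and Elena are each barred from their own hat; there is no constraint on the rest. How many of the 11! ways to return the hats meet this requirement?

Let A_j be the event that the j-th constrained one is fixed. By inclusion-exclusion over the 2 events:
Σ_{j=0}^{2} (-1)^j C(2,j)(11-j)!
= C(2,0)·11! - C(2,1)·10! + C(2,2)·9!
= 39916800 - 7257600 + 362880
= 33022080

33022080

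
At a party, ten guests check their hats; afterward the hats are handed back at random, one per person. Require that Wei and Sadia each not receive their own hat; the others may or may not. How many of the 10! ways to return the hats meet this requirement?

2943360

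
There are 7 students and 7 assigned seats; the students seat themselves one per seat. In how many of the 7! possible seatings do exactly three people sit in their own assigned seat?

315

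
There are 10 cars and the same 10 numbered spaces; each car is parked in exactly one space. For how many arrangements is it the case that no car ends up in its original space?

!10 = 10! · Σ_{k=0}^{10} (-1)^k/k!
= 10! - 10!/1! + 10!/2! - 10!/3! + 10!/4! - 10!/5! + 10!/6! - 10!/7! + 10!/8! - 10!/9! + 10!/10!
= 3628800 - 3628800 + 1814400 - 604800 + 151200 - 30240 + 5040 - 720 + 90 - 10 + 1
= 1334961

1334961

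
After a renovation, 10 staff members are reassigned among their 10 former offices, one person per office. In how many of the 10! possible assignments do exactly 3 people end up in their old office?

222480

Choose which 3 of the 10 are fixed: C(10,3) = 120.
The remaining 7 must be deranged: !7 = 1854.
Total: 120 × 1854 = 222480.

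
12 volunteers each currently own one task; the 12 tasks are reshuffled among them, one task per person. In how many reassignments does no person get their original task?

176214841

The subfactorial !12 = [12!/e] (nearest integer).
12! = 479001600, and 479001600/e ≈ 176214840.93, so !12 = 176214841.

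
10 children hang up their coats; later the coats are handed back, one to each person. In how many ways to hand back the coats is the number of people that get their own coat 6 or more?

Sum C(10,i)·!(10-i) for i = 6..10:
  i=6: C(10,6)·!4 = 210·9 = 1890
  i=7: C(10,7)·!3 = 120·2 = 240
  i=8: C(10,8)·!2 = 45·1 = 45
  i=9: C(10,9)·!1 = 10·0 = 0
  i=10: C(10,10)·!0 = 1·1 = 1
Total = 2176.

2176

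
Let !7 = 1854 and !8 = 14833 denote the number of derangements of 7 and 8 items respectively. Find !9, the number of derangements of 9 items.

!9 = (9-1)·(!8 + !7) = 8·(14833 + 1854) = 8·16687 = 133496.

133496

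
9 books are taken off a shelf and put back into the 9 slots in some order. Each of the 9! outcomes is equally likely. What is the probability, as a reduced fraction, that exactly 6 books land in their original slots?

Favorable outcomes: C(9,6)·!3 = 84·2 = 168.
Total outcomes: 9! = 362880.
Probability = 168/362880 = 1/2160.

1/2160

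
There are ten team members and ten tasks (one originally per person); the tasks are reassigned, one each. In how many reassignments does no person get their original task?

1334961

The number of derangements of 10 is !10 = Σ_{k=0}^{10} (-1)^k·10!/k!
= 10! - 10!/1! + 10!/2! - 10!/3! + 10!/4! - 10!/5! + 10!/6! - 10!/7! + 10!/8! - 10!/9! + 10!/10!
= 3628800 - 3628800 + 1814400 - 604800 + 151200 - 30240 + 5040 - 720 + 90 - 10 + 1
= 1334961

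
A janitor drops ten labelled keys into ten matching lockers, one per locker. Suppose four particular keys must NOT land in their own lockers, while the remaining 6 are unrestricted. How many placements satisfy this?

Inclusion-exclusion on the 4 forbidden self-matches:
Σ_{j=0}^{4} (-1)^j C(4,j)(10-j)!
= C(4,0)·10! - C(4,1)·9! + C(4,2)·8! - C(4,3)·7! + C(4,4)·6!
= 3628800 - 1451520 + 241920 - 20160 + 720
= 2399760

2399760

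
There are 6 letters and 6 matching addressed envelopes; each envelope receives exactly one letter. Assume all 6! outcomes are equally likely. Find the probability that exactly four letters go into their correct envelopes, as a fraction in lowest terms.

1/48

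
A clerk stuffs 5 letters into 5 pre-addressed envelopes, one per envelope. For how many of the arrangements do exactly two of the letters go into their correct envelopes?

20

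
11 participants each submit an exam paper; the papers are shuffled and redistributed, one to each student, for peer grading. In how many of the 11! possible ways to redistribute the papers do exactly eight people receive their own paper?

Choose which 8 of the 11 are fixed: C(11,8) = 165.
The remaining 3 must be deranged: !3 = 2.
Total: 165 × 2 = 330.

330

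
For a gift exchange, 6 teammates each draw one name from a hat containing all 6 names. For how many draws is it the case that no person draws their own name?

265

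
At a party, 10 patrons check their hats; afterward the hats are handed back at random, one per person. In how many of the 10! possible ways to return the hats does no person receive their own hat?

1334961

The subfactorial !10 = [10!/e] (nearest integer).
10! = 3628800, and 3628800/e ≈ 1334960.92, so !10 = 1334961.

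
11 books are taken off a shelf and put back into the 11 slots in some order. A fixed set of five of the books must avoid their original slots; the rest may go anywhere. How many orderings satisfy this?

Inclusion-exclusion on the 5 forbidden self-matches:
Σ_{j=0}^{5} (-1)^j C(5,j)(11-j)!
= C(5,0)·11! - C(5,1)·10! + C(5,2)·9! - C(5,3)·8! + C(5,4)·7! - C(5,5)·6!
= 39916800 - 18144000 + 3628800 - 403200 + 25200 - 720
= 25022880

25022880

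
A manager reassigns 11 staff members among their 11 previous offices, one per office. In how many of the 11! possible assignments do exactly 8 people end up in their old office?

330

Pick the 8 fixed positions: C(11,8) = 165 ways.
The other 3 form a derangement: !3 = 2.
Total: 165 × 2 = 330.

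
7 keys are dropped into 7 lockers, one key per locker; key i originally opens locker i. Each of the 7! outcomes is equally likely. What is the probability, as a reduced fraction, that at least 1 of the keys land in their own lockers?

Favorable outcomes: Σ_{i≥1} C(7,i)·!(7-i) = 7·265 + 21·44 + 35·9 + 35·2 + 21·1 + 7·0 + 1·1 = 3186.
Total outcomes: 7! = 5040.
Probability = 3186/5040 = 177/280.

177/280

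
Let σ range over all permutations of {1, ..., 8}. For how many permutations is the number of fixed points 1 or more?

25487

Sum C(8,i)·!(8-i) for i = 1..8:
  i=1: C(8,1)·!7 = 8·1854 = 14832
  i=2: C(8,2)·!6 = 28·265 = 7420
  i=3: C(8,3)·!5 = 56·44 = 2464
  i=4: C(8,4)·!4 = 70·9 = 630
  i=5: C(8,5)·!3 = 56·2 = 112
  i=6: C(8,6)·!2 = 28·1 = 28
  i=7: C(8,7)·!1 = 8·0 = 0
  i=8: C(8,8)·!0 = 1·1 = 1
Total = 25487.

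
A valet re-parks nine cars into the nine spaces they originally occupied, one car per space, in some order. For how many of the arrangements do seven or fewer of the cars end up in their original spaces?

362879

Sum C(9,i)·!(9-i) for i = 0..7:
  i=0: C(9,0)·!9 = 1·133496 = 133496
  i=1: C(9,1)·!8 = 9·14833 = 133497
  i=2: C(9,2)·!7 = 36·1854 = 66744
  i=3: C(9,3)·!6 = 84·265 = 22260
  i=4: C(9,4)·!5 = 126·44 = 5544
  i=5: C(9,5)·!4 = 126·9 = 1134
  i=6: C(9,6)·!3 = 84·2 = 168
  i=7: C(9,7)·!2 = 36·1 = 36
Total = 362879.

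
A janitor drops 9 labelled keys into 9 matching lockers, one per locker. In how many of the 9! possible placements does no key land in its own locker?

Use !n = n·!(n-1) + (-1)^n.
!9 = 9·14833 - 1 = 133496

133496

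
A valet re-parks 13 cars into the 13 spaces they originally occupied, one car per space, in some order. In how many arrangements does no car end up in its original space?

2290792932

Use !n = n·!(n-1) + (-1)^n.
!13 = 13·176214841 - 1 = 2290792932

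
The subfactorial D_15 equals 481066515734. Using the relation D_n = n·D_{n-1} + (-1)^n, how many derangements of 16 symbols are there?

7697064251745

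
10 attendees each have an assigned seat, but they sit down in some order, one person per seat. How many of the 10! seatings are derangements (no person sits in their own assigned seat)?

Use !n = (n-1)(!(n-1) + !(n-2)).
!10 = 9·(133496 + 14833) = 9·148329 = 1334961

1334961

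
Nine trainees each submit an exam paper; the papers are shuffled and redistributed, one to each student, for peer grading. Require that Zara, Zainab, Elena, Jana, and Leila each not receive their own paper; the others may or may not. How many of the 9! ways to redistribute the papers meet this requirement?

Let A_j be the event that the j-th constrained one is fixed. By inclusion-exclusion over the 5 events:
Σ_{j=0}^{5} (-1)^j C(5,j)(9-j)!
= C(5,0)·9! - C(5,1)·8! + C(5,2)·7! - C(5,3)·6! + C(5,4)·5! - C(5,5)·4!
= 362880 - 201600 + 50400 - 7200 + 600 - 24
= 205056

205056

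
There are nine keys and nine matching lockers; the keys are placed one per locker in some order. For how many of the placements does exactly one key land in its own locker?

133497

Choose which one of the 9 is fixed: C(9,1) = 9.
The remaining 8 must be deranged: !8 = 14833.
Total: 9 × 14833 = 133497.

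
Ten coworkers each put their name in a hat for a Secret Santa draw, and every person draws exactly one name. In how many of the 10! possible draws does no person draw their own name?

1334961

The subfactorial !10 = [10!/e] (nearest integer).
10! = 3628800, and 3628800/e ≈ 1334960.92, so !10 = 1334961.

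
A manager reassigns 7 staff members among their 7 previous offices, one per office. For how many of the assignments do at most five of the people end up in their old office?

5039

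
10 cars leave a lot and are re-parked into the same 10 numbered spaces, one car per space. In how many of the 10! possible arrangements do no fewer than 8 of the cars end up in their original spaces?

# with exactly i fixed is C(10,i)·!(10-i); sum over i=8..10:
  i=8: C(10,8)·!2 = 45·1 = 45
  i=9: C(10,9)·!1 = 10·0 = 0
  i=10: C(10,10)·!0 = 1·1 = 1
Total = 46.

46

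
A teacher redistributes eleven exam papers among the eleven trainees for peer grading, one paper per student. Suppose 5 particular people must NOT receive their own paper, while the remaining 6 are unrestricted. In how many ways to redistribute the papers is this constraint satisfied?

25022880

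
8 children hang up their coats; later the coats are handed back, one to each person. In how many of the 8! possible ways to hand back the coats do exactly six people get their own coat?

28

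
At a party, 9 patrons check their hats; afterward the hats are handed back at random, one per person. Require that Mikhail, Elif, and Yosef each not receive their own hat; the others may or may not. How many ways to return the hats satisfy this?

Inclusion-exclusion on the 3 forbidden self-matches:
Σ_{j=0}^{3} (-1)^j C(3,j)(9-j)!
= C(3,0)·9! - C(3,1)·8! + C(3,2)·7! - C(3,3)·6!
= 362880 - 120960 + 15120 - 720
= 256320

256320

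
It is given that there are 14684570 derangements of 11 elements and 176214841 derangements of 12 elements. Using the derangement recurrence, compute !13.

2290792932

!13 = (13-1)·(!12 + !11) = 12·(176214841 + 14684570) = 12·190899411 = 2290792932.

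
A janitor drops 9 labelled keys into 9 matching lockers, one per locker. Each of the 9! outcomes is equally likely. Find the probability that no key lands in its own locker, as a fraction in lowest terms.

Favorable outcomes: !9 = 133496.
Total outcomes: 9! = 362880.
Probability = 133496/362880 = 16687/45360.

16687/45360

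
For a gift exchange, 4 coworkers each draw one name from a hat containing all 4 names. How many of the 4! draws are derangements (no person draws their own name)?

9

Recurrence: !4 = 3·(!3 + !2).
!4 = 3·(2 + 1) = 3·3 = 9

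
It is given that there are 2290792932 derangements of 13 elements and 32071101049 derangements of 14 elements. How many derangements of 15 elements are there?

481066515734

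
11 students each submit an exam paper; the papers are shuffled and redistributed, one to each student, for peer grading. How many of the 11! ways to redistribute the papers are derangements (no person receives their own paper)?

The subfactorial !11 = [11!/e] (nearest integer).
11! = 39916800, and 39916800/e ≈ 14684570.08, so !11 = 14684570.

14684570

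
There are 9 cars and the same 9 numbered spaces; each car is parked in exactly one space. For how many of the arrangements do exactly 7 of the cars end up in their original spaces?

36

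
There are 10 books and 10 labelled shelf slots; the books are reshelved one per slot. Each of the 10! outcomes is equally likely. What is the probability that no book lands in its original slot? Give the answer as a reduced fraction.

16481/44800

Favorable outcomes: !10 = 1334961.
Total outcomes: 10! = 3628800.
Probability = 1334961/3628800 = 16481/44800.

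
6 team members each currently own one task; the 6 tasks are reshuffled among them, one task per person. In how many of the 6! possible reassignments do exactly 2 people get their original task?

135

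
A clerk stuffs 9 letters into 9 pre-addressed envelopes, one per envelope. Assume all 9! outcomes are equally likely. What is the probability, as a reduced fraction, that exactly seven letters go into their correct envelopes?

1/10080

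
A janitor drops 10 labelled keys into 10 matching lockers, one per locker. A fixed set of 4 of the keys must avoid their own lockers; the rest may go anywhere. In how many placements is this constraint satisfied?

Let A_j be the event that the j-th constrained one is fixed. By inclusion-exclusion over the 4 events:
Σ_{j=0}^{4} (-1)^j C(4,j)(10-j)!
= C(4,0)·10! - C(4,1)·9! + C(4,2)·8! - C(4,3)·7! + C(4,4)·6!
= 3628800 - 1451520 + 241920 - 20160 + 720
= 2399760

2399760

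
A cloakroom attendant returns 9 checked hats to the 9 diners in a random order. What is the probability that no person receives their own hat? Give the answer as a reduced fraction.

16687/45360

Favorable outcomes: !9 = 133496.
Total outcomes: 9! = 362880.
Probability = 133496/362880 = 16687/45360.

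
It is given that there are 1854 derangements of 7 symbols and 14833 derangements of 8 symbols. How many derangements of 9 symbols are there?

133496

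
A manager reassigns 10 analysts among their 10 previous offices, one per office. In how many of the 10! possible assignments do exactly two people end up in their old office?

Pick the 2 fixed positions: C(10,2) = 45 ways.
The remaining 8 must be deranged: !8 = 14833.
Total: 45 × 14833 = 667485.

667485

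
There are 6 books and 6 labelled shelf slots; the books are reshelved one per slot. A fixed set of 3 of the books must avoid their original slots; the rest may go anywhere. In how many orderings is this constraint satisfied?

Let A_j be the event that the j-th constrained one is fixed. By inclusion-exclusion over the 3 events:
Σ_{j=0}^{3} (-1)^j C(3,j)(6-j)!
= C(3,0)·6! - C(3,1)·5! + C(3,2)·4! - C(3,3)·3!
= 720 - 360 + 72 - 6
= 426

426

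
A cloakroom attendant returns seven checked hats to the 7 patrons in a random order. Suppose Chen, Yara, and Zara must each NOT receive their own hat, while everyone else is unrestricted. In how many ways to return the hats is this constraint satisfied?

3216

Let A_j be the event that the j-th constrained one is fixed. By inclusion-exclusion over the 3 events:
Σ_{j=0}^{3} (-1)^j C(3,j)(7-j)!
= C(3,0)·7! - C(3,1)·6! + C(3,2)·5! - C(3,3)·4!
= 5040 - 2160 + 360 - 24
= 3216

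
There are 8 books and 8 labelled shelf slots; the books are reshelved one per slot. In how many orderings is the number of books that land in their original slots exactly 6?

Pick the 6 fixed positions: C(8,6) = 28 ways.
The other 2 form a derangement: !2 = 1.
Total: 28 × 1 = 28.

28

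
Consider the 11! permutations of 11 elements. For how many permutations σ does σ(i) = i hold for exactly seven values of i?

2970

Choose which 7 of the 11 are fixed: C(11,7) = 330.
The other 4 form a derangement: !4 = 9.
Total: 330 × 9 = 2970.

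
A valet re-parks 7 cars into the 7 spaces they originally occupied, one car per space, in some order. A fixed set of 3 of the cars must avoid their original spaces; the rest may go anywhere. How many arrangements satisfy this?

3216

Inclusion-exclusion on the 3 forbidden self-matches:
Σ_{j=0}^{3} (-1)^j C(3,j)(7-j)!
= C(3,0)·7! - C(3,1)·6! + C(3,2)·5! - C(3,3)·4!
= 5040 - 2160 + 360 - 24
= 3216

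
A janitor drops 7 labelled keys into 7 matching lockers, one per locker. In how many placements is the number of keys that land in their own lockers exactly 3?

315

Choose which 3 of the 7 are fixed: C(7,3) = 35.
The remaining 4 must be deranged: !4 = 9.
Total: 35 × 9 = 315.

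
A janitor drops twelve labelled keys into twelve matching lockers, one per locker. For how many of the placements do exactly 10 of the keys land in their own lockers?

66

Choose which 10 of the 12 are fixed: C(12,10) = 66.
The other 2 form a derangement: !2 = 1.
Total: 66 × 1 = 66.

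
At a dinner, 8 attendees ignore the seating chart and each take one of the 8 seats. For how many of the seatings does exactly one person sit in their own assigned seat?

Pick the single fixed position: C(8,1) = 8 ways.
The other 7 form a derangement: !7 = 1854.
Total: 8 × 1854 = 14832.

14832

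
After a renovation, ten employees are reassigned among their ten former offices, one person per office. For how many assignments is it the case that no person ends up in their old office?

Recurrence: !10 = 9·(!9 + !8).
!10 = 9·(133496 + 14833) = 9·148329 = 1334961

1334961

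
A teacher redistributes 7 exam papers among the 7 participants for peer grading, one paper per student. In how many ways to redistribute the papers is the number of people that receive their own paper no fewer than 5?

22

# with exactly i fixed is C(7,i)·!(7-i); sum over i=5..7:
  i=5: C(7,5)·!2 = 21·1 = 21
  i=6: C(7,6)·!1 = 7·0 = 0
  i=7: C(7,7)·!0 = 1·1 = 1
Total = 22.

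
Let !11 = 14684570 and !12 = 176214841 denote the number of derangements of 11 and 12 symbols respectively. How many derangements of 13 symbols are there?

2290792932

!13 = (13-1)·(!12 + !11) = 12·(176214841 + 14684570) = 12·190899411 = 2290792932.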